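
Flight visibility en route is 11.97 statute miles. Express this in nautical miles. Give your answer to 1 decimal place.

1 SM = 0.868976 nmi, so 11.97 × 0.868976 = 10.4 nmi.

10.4 nmi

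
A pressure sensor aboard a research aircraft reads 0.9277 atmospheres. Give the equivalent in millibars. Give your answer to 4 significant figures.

1 atm = 1013.25 mb, so 0.9277 × 1013.25 = 940.0 mb.

940.0 mb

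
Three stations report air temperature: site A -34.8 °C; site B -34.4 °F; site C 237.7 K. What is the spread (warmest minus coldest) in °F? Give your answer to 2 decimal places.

site B: -34.4 °F = -36.889 °C.
site C: 237.7 K = -35.450 °C.
Spread: (-34.800) − (-36.889) = 2.089 °C = 3.76 °F.

3.76 °F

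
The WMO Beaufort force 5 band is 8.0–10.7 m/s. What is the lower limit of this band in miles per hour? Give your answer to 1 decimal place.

8.0–10.7 m/s × 2.237 = 17.9–23.9 mph.

17.9 mph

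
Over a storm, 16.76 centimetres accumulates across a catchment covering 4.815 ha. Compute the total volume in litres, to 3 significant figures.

Depth: 16.76 cm × 10 = 167.6 mm.
Area: 4.815 ha = 48150 m².
1 mm over 1 m² is 1 L, so volume = 167.6 × 48150 = 8069940 L ≈ 8070000 L.

8070000 litres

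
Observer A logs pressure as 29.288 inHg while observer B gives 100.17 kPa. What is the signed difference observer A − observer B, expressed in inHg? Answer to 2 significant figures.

-0.29 inHg

observer B: 100.17 kPa = 29.5802 inHg.
Difference: 29.2880 − 29.5802 = -0.29 inHg.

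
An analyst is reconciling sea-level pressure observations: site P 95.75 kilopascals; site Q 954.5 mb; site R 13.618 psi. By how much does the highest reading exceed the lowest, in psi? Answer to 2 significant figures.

0.27 psi

site P: 95.75 kPa = 13.8874 psi.
site Q: 954.5 mb = 13.8439 psi.
Spread: 13.8874 − 13.6180 = 0.27 psi.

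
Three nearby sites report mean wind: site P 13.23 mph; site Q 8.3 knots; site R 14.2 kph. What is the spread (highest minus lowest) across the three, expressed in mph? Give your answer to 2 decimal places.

4.41 mph

site Q: 8.3 kt = 9.5515 mph.
site R: 14.2 km/h = 8.8235 mph.
Spread: 13.2300 − 8.8235 = 4.41 mph.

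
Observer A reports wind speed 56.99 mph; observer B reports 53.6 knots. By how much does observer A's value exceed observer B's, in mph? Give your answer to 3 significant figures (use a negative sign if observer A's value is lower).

-4.69 mph

observer B: 53.6 kt = 61.6818 mph.
Difference: 56.9900 − 61.6818 = -4.69 mph.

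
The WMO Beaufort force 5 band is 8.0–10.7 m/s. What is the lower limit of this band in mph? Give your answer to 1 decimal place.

17.9 mph

8.0–10.7 m/s × 2.237 = 17.9–23.9 mph.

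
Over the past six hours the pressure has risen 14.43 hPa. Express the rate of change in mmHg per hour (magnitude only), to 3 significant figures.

1.80 mmHg per hour

14.43 hPa / 6 h × 0.750062 mmHg/hPa = 1.80 mmHg/h.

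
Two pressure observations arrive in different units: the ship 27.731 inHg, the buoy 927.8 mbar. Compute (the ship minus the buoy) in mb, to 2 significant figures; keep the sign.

the ship: 27.731 inHg = 939.08 mb.
Difference: 939.08 − 927.80 = 11 mb.

11 mb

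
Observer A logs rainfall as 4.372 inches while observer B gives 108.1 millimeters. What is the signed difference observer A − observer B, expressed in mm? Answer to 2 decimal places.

2.95 mm

observer A: 4.372 in = 111.0488 mm.
Difference: 111.0488 − 108.1000 = 2.95 mm.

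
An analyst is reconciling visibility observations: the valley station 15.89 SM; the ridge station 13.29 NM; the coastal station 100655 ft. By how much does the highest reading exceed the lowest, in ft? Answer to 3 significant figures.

19900 ft

the valley station: 15.89 SM = 83899.20 ft.
the ridge station: 13.29 nmi = 80751.57 ft.
Spread: 100655.00 − 80751.57 = 19900 ft.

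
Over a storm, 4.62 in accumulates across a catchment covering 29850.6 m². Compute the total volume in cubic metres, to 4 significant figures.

Depth: 4.62 in × 25.4 = 117.348 mm.
1 mm over 1 m² is 1 L, so volume = 117.348 × 29850.6 = 3502908.2 L = 3503 m³.

3503 cubic metres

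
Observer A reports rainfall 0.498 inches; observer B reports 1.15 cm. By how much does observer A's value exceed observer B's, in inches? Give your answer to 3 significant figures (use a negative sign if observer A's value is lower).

observer B: 1.15 cm = 0.452756 in.
Difference: 0.498000 − 0.452756 = 0.0452 in.

0.0452 in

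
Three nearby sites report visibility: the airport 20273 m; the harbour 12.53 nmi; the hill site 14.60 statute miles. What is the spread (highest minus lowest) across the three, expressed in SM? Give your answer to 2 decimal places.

the airport: 20273 m = 12.5971 SM.
the harbour: 12.53 nmi = 14.4193 SM.
Spread: 14.6000 − 12.5971 = 2.00 SM.

2.00 SM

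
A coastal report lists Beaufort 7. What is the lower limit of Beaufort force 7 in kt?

Beaufort 7 (near gale) spans 28–33 knots.

28 kt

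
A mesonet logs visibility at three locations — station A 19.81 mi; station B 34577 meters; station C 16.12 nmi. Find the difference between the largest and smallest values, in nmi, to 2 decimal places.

2.55 nmi

station A: 19.81 SM = 17.2144 nmi.
station B: 34577 m = 18.6701 nmi.
Spread: 18.6701 − 16.1200 = 2.55 nmi.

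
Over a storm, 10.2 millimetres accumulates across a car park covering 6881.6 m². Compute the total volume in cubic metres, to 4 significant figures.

1 mm over 1 m² is 1 L, so volume = 10.2 × 6881.6 = 70192.32 L = 70.19 m³.

70.19 cubic metres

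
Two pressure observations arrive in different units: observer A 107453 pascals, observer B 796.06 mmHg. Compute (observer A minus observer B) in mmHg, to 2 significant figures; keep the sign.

observer A: 107453 Pa = 805.964 mmHg.
Difference: 805.964 − 796.060 = 9.9 mmHg.

9.9 mmHg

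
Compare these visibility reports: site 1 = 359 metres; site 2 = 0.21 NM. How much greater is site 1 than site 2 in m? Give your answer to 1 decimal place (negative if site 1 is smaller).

site 2: 0.21 nmi = 388.920 m.
Difference: 359.000 − 388.920 = -29.9 m.

-29.9 m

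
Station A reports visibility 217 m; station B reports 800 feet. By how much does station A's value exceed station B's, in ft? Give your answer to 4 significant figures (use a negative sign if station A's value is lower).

station A: 217 m = 711.9423 ft.
Difference: 711.9423 − 800.0000 = -88.06 ft.

-88.06 ft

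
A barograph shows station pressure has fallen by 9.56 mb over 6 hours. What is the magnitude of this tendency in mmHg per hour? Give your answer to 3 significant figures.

9.56 mb / 6 h × 0.750062 mmHg/mb = 1.20 mmHg/h.

1.20 mmHg per hour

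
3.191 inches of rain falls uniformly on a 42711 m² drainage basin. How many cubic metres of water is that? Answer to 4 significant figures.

Depth: 3.191 in × 25.4 = 81.0514 mm.
1 mm over 1 m² is 1 L, so volume = 81.0514 × 42711 = 3461786.3 L = 3462 m³.

3462 cubic metres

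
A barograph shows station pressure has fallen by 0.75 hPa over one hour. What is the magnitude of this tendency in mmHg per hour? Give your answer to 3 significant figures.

0.563 mmHg per hour

0.75 hPa / 1 h × 0.750062 mmHg/hPa = 0.563 mmHg/h.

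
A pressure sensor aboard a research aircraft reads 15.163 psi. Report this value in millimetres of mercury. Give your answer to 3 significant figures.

1 psi = 51.7149 mmHg, so 15.163 × 51.7149 = 784 mmHg.

784 mmHg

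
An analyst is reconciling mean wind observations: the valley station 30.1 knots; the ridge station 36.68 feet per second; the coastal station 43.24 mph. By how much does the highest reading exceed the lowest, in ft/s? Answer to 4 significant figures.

the valley station: 30.1 kt = 50.8031 ft/s.
the coastal station: 43.24 mph = 63.4187 ft/s.
Spread: 63.4187 − 36.6800 = 26.74 ft/s.

26.74 ft/s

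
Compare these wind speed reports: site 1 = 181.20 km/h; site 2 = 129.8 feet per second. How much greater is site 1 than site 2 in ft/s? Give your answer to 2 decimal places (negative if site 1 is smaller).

site 1: 181.20 km/h = 165.1356 ft/s.
Difference: 165.1356 − 129.8000 = 35.34 ft/s.

35.34 ft/s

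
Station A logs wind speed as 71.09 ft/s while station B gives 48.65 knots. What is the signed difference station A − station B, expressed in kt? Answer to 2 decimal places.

station A: 71.09 ft/s = 42.1197 kt.
Difference: 42.1197 − 48.6500 = -6.53 kt.

-6.53 kt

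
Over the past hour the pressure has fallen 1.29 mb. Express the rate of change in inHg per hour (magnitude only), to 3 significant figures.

1.29 mb / 1 h × 0.02953 inHg/mb = 0.0381 inHg/h.

0.0381 inHg per hour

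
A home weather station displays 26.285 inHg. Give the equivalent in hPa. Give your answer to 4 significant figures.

890.1 hPa

1 inHg = 33.8639 hPa, so 26.285 × 33.8639 = 890.1 hPa.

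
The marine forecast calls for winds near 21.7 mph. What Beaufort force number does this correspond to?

Beaufort force 5

21.7 mph = 9.7 m/s, which is Beaufort 5 (fresh breeze, 8.0–10.7 m/s).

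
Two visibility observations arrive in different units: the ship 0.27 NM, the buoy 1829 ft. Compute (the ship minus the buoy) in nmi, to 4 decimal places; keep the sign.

the buoy: 1829 ft = 0.301015 nmi.
Difference: 0.270000 − 0.301015 = -0.0310 nmi.

-0.0310 nmi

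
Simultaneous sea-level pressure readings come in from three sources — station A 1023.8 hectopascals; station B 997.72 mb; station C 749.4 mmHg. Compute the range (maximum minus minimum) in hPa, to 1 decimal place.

26.1 hPa

station B: 997.72 mb = 997.720 hPa.
station C: 749.4 mmHg = 999.118 hPa.
Spread: 1023.800 − 997.720 = 26.1 hPa.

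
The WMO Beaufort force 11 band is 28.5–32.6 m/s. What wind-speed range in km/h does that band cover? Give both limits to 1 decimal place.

28.5–32.6 m/s × 3.6 = 102.6–117.4 km/h.

102.6 to 117.4 km/h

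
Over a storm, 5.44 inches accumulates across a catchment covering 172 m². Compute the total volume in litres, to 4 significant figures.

23770 litres

Depth: 5.44 in × 25.4 = 138.176 mm.
1 mm over 1 m² is 1 L, so volume = 138.176 × 172 = 23766.272 L ≈ 23770 L.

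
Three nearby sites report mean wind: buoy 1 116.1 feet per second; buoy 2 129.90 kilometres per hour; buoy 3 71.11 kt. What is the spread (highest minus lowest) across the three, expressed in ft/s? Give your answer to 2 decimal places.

buoy 2: 129.90 km/h = 118.3836 ft/s.
buoy 3: 71.11 kt = 120.0202 ft/s.
Spread: 120.0202 − 116.1000 = 3.92 ft/s.

3.92 ft/s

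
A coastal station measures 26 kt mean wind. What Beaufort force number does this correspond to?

Beaufort force 6

26 kt lies in the Beaufort 6 band (strong breeze, 22–27 kt).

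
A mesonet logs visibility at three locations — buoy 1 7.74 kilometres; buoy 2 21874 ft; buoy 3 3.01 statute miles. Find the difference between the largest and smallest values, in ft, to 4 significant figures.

buoy 1: 7.74 km = 25393.70 ft.
buoy 3: 3.01 SM = 15892.80 ft.
Spread: 25393.70 − 15892.80 = 9501 ft.

9501 ft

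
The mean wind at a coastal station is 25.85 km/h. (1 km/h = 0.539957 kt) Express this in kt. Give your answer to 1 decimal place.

14.0 kt

1 km/h = 0.539957 kt, so 25.85 × 0.539957 = 14.0 kt.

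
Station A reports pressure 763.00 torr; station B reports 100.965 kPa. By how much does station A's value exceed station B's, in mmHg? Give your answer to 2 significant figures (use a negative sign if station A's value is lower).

5.7 mmHg

station B: 100.965 kPa = 757.300 mmHg.
Difference: 763.000 − 757.300 = 5.7 mmHg.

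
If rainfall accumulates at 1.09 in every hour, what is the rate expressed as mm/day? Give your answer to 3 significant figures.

1.09 in/hour × 25.4 mm/in × 24 hour/day = 664 mm/day.

664 mm/day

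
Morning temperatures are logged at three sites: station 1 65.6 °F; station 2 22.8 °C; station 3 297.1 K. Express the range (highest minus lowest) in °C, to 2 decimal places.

station 1: 65.6 °F = 18.667 °C.
station 3: 297.1 K = 23.950 °C.
Spread: 23.950 − 18.667 = 5.283 °C.

5.28 °C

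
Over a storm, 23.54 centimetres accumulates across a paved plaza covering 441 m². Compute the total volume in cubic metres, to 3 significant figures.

104 cubic metres

Depth: 23.54 cm × 10 = 235.4 mm.
1 mm over 1 m² is 1 L, so volume = 235.4 × 441 = 103811.4 L = 104 m³.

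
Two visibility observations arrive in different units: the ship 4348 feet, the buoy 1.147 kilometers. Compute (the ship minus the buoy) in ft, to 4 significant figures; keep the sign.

the buoy: 1.147 km = 3763.123 ft.
Difference: 4348.000 − 3763.123 = 584.9 ft.

584.9 ft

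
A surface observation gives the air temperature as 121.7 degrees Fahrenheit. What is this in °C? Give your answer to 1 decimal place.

°C = (°F − 32) × 5/9 = (121.7 − 32) / 1.8 = 49.8 °C.

49.8 °C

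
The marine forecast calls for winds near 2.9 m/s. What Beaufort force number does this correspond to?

Beaufort force 2

2.9 m/s lies in the Beaufort 2 band (light breeze, 1.6–3.3 m/s).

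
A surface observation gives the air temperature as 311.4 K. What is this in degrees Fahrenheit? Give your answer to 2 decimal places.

First to °C: 38.25 °C.
Then to °F: 100.85 °F.

100.85 °F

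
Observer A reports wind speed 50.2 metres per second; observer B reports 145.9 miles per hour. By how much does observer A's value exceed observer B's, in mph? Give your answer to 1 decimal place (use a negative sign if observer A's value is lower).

-33.6 mph

observer A: 50.2 m/s = 112.294 mph.
Difference: 112.294 − 145.900 = -33.6 mph.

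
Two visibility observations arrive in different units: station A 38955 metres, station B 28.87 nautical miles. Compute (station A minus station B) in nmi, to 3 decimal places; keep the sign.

-7.836 nmi

station A: 38955 m = 21.03402 nmi.
Difference: 21.03402 − 28.87000 = -7.836 nmi.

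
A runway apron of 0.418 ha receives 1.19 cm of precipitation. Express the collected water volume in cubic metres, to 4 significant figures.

Depth: 1.19 cm × 10 = 11.9 mm.
Area: 0.418 ha = 4180 m².
1 mm over 1 m² is 1 L, so volume = 11.9 × 4180 = 49742 L = 49.74 m³.

49.74 cubic metres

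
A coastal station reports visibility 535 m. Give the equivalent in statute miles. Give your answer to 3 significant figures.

1 m = 0.000621371 SM, so 535 × 0.000621371 = 0.332 SM.

0.332 SM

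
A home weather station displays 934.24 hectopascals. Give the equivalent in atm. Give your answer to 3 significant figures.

0.922 atm

1 hPa = 0.000986923 atm, so 934.24 × 0.000986923 = 0.922 atm.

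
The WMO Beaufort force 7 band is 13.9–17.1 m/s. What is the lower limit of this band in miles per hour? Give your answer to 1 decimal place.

13.9–17.1 m/s × 2.237 = 31.1–38.3 mph.

31.1 mph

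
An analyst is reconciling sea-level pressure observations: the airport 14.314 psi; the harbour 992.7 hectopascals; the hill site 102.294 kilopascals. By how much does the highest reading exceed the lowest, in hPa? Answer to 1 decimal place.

the airport: 14.314 psi = 986.916 hPa.
the hill site: 102.294 kPa = 1022.940 hPa.
Spread: 1022.940 − 986.916 = 36.0 hPa.

36.0 hPa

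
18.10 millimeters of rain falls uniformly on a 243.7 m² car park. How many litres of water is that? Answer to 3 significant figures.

4410 litres

1 mm over 1 m² is 1 L, so volume = 18.1 × 243.7 = 4410.97 L ≈ 4410 L.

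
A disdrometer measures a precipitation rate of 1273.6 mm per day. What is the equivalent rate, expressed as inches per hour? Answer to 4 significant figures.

1273.6 mm/day × 0.0393701 in/mm × 0.0416667 day/hour = 2.089 in/hour.

2.089 in/hour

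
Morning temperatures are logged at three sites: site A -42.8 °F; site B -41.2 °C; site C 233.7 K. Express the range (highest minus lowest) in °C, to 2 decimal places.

2.11 °C

site A: -42.8 °F = -41.556 °C.
site C: 233.7 K = -39.450 °C.
Spread: (-39.450) − (-41.556) = 2.106 °C.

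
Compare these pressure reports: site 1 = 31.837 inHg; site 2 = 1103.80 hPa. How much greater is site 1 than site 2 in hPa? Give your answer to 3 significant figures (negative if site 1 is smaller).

site 1: 31.837 inHg = 1078.125 hPa.
Difference: 1078.125 − 1103.800 = -25.7 hPa.

-25.7 hPa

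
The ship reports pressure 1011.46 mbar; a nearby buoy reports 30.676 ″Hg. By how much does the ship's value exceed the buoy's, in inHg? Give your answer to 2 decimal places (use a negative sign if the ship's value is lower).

the ship: 1011.46 mb = 29.8684 inHg.
Difference: 29.8684 − 30.6760 = -0.81 inHg.

-0.81 inHg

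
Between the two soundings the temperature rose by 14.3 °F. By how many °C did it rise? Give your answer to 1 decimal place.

A change of 1 °C equals a change of 1.8 °F: Δ°C = 14.3 × 0.5556 = 7.9 °C.

7.9 °C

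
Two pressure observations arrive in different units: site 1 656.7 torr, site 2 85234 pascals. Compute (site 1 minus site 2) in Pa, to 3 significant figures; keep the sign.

2320 Pa

site 1: 656.7 mmHg = 87552.81 Pa.
Difference: 87552.81 − 85234.00 = 2320 Pa.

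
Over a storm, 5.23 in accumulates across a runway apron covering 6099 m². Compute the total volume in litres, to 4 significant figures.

Depth: 5.23 in × 25.4 = 132.842 mm.
1 mm over 1 m² is 1 L, so volume = 132.842 × 6099 = 810203.36 L ≈ 810200 L.

810200 litres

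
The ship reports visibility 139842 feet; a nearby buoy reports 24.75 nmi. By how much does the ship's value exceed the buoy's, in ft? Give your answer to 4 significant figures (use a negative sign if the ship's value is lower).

-10540 ft

the buoy: 24.75 nmi = 150383.86 ft.
Difference: 139842.00 − 150383.86 = -10540 ft.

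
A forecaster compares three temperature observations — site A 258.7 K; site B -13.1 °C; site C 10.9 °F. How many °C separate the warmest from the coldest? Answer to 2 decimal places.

site A: 258.7 K = -14.450 °C.
site C: 10.9 °F = -11.722 °C.
Spread: (-11.722) − (-14.450) = 2.728 °C.

2.73 °C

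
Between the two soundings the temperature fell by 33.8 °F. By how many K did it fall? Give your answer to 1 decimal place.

Converting a difference, only the 9/5 scale factor applies: ΔK = 33.8 × 0.5556 = 18.8 K.

18.8 K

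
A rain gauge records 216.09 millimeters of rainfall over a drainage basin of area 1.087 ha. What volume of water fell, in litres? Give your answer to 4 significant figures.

2349000 litres

Area: 1.087 ha = 10870 m².
1 mm over 1 m² is 1 L, so volume = 216.09 × 10870 = 2348898.3 L ≈ 2349000 L.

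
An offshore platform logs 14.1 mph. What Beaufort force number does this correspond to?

Beaufort force 4

14.1 mph = 6.3 m/s, which is Beaufort 4 (moderate breeze, 5.5–7.9 m/s).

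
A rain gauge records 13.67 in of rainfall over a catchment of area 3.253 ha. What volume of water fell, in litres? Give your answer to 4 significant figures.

Depth: 13.67 in × 25.4 = 347.218 mm.
Area: 3.253 ha = 32530 m².
1 mm over 1 m² is 1 L, so volume = 347.218 × 32530 = 11295002 L ≈ 11300000 L.

11300000 litres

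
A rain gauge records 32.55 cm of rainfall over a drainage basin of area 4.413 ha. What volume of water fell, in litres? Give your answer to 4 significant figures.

14360000 litres

Depth: 32.55 cm × 10 = 325.5 mm.
Area: 4.413 ha = 44130 m².
1 mm over 1 m² is 1 L, so volume = 325.5 × 44130 = 14364315 L ≈ 14360000 L.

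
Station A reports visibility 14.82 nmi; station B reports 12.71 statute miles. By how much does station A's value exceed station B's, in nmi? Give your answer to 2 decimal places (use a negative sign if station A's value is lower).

3.78 nmi

station B: 12.71 SM = 11.0447 nmi.
Difference: 14.8200 − 11.0447 = 3.78 nmi.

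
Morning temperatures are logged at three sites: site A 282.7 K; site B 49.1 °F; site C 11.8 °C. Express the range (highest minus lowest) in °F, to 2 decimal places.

site A: 282.7 K = 9.550 °C.
site B: 49.1 °F = 9.500 °C.
Spread: 11.800 − 9.500 = 2.300 °C = 4.14 °F.

4.14 °F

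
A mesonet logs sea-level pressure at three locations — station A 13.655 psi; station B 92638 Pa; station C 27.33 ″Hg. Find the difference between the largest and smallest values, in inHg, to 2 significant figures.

station A: 13.655 psi = 27.8019 inHg.
station B: 92638 Pa = 27.3560 inHg.
Spread: 27.8019 − 27.3300 = 0.47 inHg.

0.47 inHg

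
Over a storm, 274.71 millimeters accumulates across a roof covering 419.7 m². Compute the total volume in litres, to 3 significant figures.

1 mm over 1 m² is 1 L, so volume = 274.71 × 419.7 = 115295.79 L ≈ 115000 L.

115000 litres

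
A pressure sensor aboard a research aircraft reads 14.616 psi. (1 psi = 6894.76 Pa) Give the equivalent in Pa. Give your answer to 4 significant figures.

1 psi = 6894.76 Pa, so 14.616 × 6894.76 = 100800 Pa.

100800 Pa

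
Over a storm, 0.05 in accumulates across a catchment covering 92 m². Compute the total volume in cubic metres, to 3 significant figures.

0.117 cubic metres

Depth: 0.05 in × 25.4 = 1.27 mm.
1 mm over 1 m² is 1 L, so volume = 1.27 × 92 = 116.84 L = 0.117 m³.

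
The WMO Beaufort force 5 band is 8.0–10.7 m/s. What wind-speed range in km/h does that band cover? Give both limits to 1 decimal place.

8.0–10.7 m/s × 3.6 = 28.8–38.5 km/h.

28.8 to 38.5 km/h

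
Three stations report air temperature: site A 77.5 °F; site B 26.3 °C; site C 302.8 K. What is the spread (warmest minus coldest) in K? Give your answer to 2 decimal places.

site A: 77.5 °F = 25.278 °C.
site C: 302.8 K = 29.650 °C.
Spread: 29.650 − 25.278 = 4.372 °C.

4.37 K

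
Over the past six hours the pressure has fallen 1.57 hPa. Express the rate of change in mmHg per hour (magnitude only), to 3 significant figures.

0.196 mmHg per hour

1.57 hPa / 6 h × 0.750062 mmHg/hPa = 0.196 mmHg/h.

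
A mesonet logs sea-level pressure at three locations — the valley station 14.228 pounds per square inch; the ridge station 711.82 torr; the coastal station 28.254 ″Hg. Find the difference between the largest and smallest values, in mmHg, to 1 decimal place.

24.0 mmHg

the valley station: 14.228 psi = 735.800 mmHg.
the coastal station: 28.254 inHg = 717.652 mmHg.
Spread: 735.800 − 711.820 = 24.0 mmHg.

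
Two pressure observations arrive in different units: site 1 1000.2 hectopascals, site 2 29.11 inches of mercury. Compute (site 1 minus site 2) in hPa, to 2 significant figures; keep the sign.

14 hPa

site 2: 29.11 inHg = 985.78 hPa.
Difference: 1000.20 − 985.78 = 14 hPa.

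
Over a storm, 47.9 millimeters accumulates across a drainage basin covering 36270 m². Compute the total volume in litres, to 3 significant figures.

1 mm over 1 m² is 1 L, so volume = 47.9 × 36270 = 1737333 L ≈ 1740000 L.

1740000 litres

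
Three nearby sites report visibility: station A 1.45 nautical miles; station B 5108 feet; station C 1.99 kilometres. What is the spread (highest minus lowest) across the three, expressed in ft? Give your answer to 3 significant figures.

station A: 1.45 nmi = 8810.37 ft.
station C: 1.99 km = 6528.87 ft.
Spread: 8810.37 − 5108.00 = 3700 ft.

3700 ft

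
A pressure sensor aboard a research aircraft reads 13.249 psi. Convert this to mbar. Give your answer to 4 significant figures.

913.5 mb

1 psi = 68.9476 mb, so 13.249 × 68.9476 = 913.5 mb.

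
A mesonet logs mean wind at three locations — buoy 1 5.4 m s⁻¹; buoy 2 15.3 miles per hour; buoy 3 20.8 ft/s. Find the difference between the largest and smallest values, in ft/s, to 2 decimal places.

buoy 1: 5.4 m/s = 17.7165 ft/s.
buoy 2: 15.3 mph = 22.4400 ft/s.
Spread: 22.4400 − 17.7165 = 4.72 ft/s.

4.72 ft/s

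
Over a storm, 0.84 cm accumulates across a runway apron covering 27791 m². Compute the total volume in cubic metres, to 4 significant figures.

233.4 cubic metres

Depth: 0.84 cm × 10 = 8.4 mm.
1 mm over 1 m² is 1 L, so volume = 8.4 × 27791 = 233444.4 L = 233.4 m³.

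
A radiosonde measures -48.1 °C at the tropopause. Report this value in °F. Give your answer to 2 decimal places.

°F = °C × 9/5 + 32 = -48.1 × 1.8 + 32 = -54.58 °F.

-54.58 °F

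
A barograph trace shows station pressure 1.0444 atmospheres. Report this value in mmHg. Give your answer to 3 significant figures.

1 atm = 760 mmHg, so 1.0444 × 760 = 794 mmHg.

794 mmHg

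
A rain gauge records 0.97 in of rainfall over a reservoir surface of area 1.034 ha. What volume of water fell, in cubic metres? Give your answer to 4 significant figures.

Depth: 0.97 in × 25.4 = 24.638 mm.
Area: 1.034 ha = 10340 m².
1 mm over 1 m² is 1 L, so volume = 24.638 × 10340 = 254756.92 L = 254.8 m³.

254.8 cubic metres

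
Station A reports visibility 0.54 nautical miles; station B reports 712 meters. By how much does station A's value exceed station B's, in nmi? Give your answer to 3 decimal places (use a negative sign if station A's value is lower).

0.156 nmi

station B: 712 m = 0.38445 nmi.
Difference: 0.54000 − 0.38445 = 0.156 nmi.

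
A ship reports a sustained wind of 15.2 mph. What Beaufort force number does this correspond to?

Beaufort force 4

15.2 mph = 6.8 m/s, which is Beaufort 4 (moderate breeze, 5.5–7.9 m/s).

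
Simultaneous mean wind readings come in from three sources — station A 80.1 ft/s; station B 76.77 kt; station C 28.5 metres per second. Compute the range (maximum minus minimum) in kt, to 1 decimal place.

29.3 kt

station A: 80.1 ft/s = 47.458 kt.
station C: 28.5 m/s = 55.400 kt.
Spread: 76.770 − 47.458 = 29.3 kt.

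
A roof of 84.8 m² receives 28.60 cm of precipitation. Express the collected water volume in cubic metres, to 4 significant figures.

Depth: 28.60 cm × 10 = 286 mm.
1 mm over 1 m² is 1 L, so volume = 286 × 84.8 = 24252.8 L = 24.25 m³.

24.25 cubic metres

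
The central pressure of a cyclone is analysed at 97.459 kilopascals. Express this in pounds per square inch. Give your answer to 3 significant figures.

1 kPa = 0.145038 psi, so 97.459 × 0.145038 = 14.1 psi.

14.1 psi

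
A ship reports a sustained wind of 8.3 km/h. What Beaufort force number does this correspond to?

8.3 km/h = 2.3 m/s, which is Beaufort 2 (light breeze, 1.6–3.3 m/s).

Beaufort force 2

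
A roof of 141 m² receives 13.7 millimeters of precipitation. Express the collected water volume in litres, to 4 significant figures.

1932 litres

1 mm over 1 m² is 1 L, so volume = 13.7 × 141 = 1931.7 L ≈ 1932 L.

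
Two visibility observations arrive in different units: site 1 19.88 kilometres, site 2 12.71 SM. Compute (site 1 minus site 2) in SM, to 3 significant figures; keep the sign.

-0.357 SM

site 1: 19.88 km = 12.35286 SM.
Difference: 12.35286 − 12.71000 = -0.357 SM.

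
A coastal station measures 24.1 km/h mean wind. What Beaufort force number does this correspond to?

24.1 km/h = 6.7 m/s, which is Beaufort 4 (moderate breeze, 5.5–7.9 m/s).

Beaufort force 4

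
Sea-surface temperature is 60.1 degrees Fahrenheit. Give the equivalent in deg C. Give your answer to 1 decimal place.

°C = (°F − 32) × 5/9 = (60.1 − 32) / 1.8 = 15.6 °C.

15.6 °C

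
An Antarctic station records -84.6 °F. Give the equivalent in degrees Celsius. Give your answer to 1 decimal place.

-64.8 °C

°C = (°F − 32) × 5/9 = (-84.6 − 32) / 1.8 = -64.8 °C.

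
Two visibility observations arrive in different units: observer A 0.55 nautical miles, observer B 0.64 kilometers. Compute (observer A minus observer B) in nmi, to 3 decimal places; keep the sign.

0.204 nmi

observer B: 0.64 km = 0.34557 nmi.
Difference: 0.55000 − 0.34557 = 0.204 nmi.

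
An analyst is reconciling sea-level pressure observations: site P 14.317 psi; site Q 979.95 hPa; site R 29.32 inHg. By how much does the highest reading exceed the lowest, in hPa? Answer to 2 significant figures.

site P: 14.317 psi = 987.12 hPa.
site R: 29.32 inHg = 992.89 hPa.
Spread: 992.89 − 979.95 = 13 hPa.

13 hPa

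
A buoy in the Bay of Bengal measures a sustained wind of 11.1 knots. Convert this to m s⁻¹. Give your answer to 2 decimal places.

1 kt = 0.514444 m/s, so 11.1 × 0.514444 = 5.71 m/s.

5.71 m/s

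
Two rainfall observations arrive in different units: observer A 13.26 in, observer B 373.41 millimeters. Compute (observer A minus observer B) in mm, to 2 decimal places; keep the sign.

-36.61 mm

observer A: 13.26 in = 336.8040 mm.
Difference: 336.8040 − 373.4100 = -36.61 mm.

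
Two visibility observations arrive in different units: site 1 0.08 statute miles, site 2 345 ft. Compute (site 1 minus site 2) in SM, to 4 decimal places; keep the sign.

site 2: 345 ft = 0.065341 SM.
Difference: 0.080000 − 0.065341 = 0.0147 SM.

0.0147 SM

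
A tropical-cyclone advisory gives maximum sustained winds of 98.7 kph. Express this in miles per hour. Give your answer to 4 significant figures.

1 km/h = 0.621371 mph, so 98.7 × 0.621371 = 61.33 mph.

61.33 mph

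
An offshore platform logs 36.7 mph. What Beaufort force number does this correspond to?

36.7 mph = 16.4 m/s, which is Beaufort 7 (near gale, 13.9–17.1 m/s).

Beaufort force 7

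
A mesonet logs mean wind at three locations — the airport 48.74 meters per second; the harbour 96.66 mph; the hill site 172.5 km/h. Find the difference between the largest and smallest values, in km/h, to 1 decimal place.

the airport: 48.74 m/s = 175.464 km/h.
the harbour: 96.66 mph = 155.559 km/h.
Spread: 175.464 − 155.559 = 19.9 km/h.

19.9 km/h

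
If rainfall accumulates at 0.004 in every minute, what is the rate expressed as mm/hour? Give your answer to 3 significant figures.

0.004 in/minute × 25.4 mm/in × 60 minute/hour = 6.10 mm/hour.

6.10 mm/hour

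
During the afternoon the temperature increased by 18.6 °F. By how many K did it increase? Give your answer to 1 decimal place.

For a temperature change the 32° offset cancels: ΔK = 18.6 × 0.5556 = 10.3 K.

10.3 K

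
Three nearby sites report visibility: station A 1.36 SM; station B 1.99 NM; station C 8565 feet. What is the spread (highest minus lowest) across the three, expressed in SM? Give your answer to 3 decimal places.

station B: 1.99 nmi = 2.29005 SM.
station C: 8565 ft = 1.62216 SM.
Spread: 2.29005 − 1.36000 = 0.930 SM.

0.930 SM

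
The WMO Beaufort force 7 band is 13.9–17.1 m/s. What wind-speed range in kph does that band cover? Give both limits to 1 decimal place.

13.9–17.1 m/s × 3.6 = 50.0–61.6 km/h.

50.0 to 61.6 km/h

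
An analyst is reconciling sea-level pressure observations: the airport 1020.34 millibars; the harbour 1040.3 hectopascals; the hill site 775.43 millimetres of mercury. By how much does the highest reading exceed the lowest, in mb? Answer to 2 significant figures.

20 mb

the harbour: 1040.3 hPa = 1040.30 mb.
the hill site: 775.43 mmHg = 1033.82 mb.
Spread: 1040.30 − 1020.34 = 20 mb.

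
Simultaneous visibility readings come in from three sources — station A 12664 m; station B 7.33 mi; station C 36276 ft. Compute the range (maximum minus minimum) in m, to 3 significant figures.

1610 m

station B: 7.33 SM = 11796.49 m.
station C: 36276 ft = 11056.92 m.
Spread: 12664.00 − 11056.92 = 1610 m.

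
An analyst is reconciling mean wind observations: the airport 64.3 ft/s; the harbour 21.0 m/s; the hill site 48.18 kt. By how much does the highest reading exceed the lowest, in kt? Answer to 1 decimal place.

10.1 kt

the airport: 64.3 ft/s = 38.097 kt.
the harbour: 21.0 m/s = 40.821 kt.
Spread: 48.180 − 38.097 = 10.1 kt.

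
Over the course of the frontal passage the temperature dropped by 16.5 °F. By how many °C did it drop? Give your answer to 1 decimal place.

Converting a difference, only the 9/5 scale factor applies: Δ°C = 16.5 × 0.5556 = 9.2 °C.

9.2 °C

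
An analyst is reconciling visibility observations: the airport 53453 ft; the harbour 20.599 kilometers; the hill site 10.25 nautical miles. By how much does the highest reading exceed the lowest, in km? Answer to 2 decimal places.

4.31 km

the airport: 53453 ft = 16.2925 km.
the hill site: 10.25 nmi = 18.9830 km.
Spread: 20.5990 − 16.2925 = 4.31 km.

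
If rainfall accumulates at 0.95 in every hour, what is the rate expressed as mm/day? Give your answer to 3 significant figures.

579 mm/day

0.95 in/hour × 25.4 mm/in × 24 hour/day = 579 mm/day.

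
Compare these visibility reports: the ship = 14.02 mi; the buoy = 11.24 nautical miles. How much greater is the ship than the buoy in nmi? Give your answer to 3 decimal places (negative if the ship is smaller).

the ship: 14.02 SM = 12.18305 nmi.
Difference: 12.18305 − 11.24000 = 0.943 nmi.

0.943 nmi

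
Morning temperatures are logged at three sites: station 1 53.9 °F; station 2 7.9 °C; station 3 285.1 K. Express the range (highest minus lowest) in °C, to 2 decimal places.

4.27 °C

station 1: 53.9 °F = 12.167 °C.
station 3: 285.1 K = 11.950 °C.
Spread: 12.167 − 7.900 = 4.267 °C.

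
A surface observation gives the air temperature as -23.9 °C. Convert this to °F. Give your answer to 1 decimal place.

-11.0 °F

°F = °C × 9/5 + 32 = -23.9 × 1.8 + 32 = -11.0 °F.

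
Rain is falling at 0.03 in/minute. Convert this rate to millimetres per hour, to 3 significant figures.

0.03 in/minute × 25.4 mm/in × 60 minute/hour = 45.7 mm/hour.

45.7 mm/hour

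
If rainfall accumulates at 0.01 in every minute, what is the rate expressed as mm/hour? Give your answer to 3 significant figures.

0.01 in/minute × 25.4 mm/in × 60 minute/hour = 15.2 mm/hour.

15.2 mm/hour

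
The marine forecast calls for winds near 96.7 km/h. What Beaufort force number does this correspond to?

Beaufort force 10

96.7 km/h = 26.9 m/s, which is Beaufort 10 (storm, 24.5–28.4 m/s).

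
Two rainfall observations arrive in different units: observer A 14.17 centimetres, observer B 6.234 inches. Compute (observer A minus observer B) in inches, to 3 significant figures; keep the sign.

observer A: 14.17 cm = 5.57874 in.
Difference: 5.57874 − 6.23400 = -0.655 in.

-0.655 in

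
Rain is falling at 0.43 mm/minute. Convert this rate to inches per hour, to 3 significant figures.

0.43 mm/minute × 0.0393701 in/mm × 60 minute/hour = 1.02 in/hour.

1.02 in/hour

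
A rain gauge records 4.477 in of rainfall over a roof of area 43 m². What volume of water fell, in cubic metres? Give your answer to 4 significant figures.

4.890 cubic metres

Depth: 4.477 in × 25.4 = 113.7158 mm.
1 mm over 1 m² is 1 L, so volume = 113.7158 × 43 = 4889.7794 L = 4.890 m³.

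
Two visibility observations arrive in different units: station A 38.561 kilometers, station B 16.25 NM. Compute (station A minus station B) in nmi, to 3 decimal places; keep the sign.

4.571 nmi

station A: 38.561 km = 20.82127 nmi.
Difference: 20.82127 − 16.25000 = 4.571 nmi.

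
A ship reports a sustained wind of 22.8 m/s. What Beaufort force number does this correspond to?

Beaufort force 9

22.8 m/s lies in the Beaufort 9 band (strong gale, 20.8–24.4 m/s).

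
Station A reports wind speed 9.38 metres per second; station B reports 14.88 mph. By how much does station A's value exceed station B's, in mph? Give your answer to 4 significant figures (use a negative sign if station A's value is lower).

6.102 mph

station A: 9.38 m/s = 20.98246 mph.
Difference: 20.98246 − 14.88000 = 6.102 mph.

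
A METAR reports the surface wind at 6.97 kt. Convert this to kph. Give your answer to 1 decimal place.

1 kt = 1.852 km/h, so 6.97 × 1.852 = 12.9 km/h.

12.9 km/h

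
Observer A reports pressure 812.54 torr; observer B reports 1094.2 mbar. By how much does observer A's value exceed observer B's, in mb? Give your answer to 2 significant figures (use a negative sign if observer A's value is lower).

observer A: 812.54 mmHg = 1083.30 mb.
Difference: 1083.30 − 1094.20 = -11 mb.

-11 mb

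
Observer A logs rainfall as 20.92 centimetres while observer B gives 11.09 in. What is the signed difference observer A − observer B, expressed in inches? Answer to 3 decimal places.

observer A: 20.92 cm = 8.23622 in.
Difference: 8.23622 − 11.09000 = -2.854 in.

-2.854 in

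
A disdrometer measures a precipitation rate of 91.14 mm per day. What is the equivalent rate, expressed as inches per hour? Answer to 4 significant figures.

0.1495 in/hour

91.14 mm/day × 0.0393701 in/mm × 0.0416667 day/hour = 0.1495 in/hour.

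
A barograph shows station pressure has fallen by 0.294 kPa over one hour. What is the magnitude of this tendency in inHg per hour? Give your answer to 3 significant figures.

0.0868 inHg per hour

0.294 kPa / 1 h × 0.2953 inHg/kPa = 0.0868 inHg/h.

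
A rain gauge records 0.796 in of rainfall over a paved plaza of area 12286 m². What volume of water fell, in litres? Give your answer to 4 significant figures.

248400 litres

Depth: 0.796 in × 25.4 = 20.2184 mm.
1 mm over 1 m² is 1 L, so volume = 20.2184 × 12286 = 248403.26 L ≈ 248400 L.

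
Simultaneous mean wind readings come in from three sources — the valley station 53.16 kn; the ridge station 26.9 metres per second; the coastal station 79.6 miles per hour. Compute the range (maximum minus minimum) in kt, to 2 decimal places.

16.88 kt

the ridge station: 26.9 m/s = 52.2894 kt.
the coastal station: 79.6 mph = 69.1705 kt.
Spread: 69.1705 − 52.2894 = 16.88 kt.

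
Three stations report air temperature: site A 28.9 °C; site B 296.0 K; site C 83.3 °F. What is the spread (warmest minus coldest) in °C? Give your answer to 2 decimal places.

site B: 296.0 K = 22.850 °C.
site C: 83.3 °F = 28.500 °C.
Spread: 28.900 − 22.850 = 6.050 °C.

6.05 °C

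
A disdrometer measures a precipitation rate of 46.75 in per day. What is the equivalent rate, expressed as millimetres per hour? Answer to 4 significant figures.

49.48 mm/hour

46.75 in/day × 25.4 mm/in × 0.0416667 day/hour = 49.48 mm/hour.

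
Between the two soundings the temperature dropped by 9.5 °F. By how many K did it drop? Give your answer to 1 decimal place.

5.3 K

For a temperature change the 32° offset cancels: ΔK = 9.5 × 0.5556 = 5.3 K.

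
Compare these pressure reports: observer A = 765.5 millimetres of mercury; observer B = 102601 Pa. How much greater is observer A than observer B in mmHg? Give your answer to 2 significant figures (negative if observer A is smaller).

observer B: 102601 Pa = 769.571 mmHg.
Difference: 765.500 − 769.571 = -4.1 mmHg.

-4.1 mmHg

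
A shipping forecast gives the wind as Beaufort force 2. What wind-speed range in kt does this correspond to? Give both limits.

4 to 6 kt

Beaufort 2 (light breeze) spans 4–6 knots.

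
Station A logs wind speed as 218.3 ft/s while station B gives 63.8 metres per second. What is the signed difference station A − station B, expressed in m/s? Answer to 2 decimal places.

2.74 m/s

station A: 218.3 ft/s = 66.5378 m/s.
Difference: 66.5378 − 63.8000 = 2.74 m/s.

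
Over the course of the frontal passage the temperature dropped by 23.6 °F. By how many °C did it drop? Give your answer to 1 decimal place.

13.1 °C

Converting a difference, only the 9/5 scale factor applies: Δ°C = 23.6 × 0.5556 = 13.1 °C.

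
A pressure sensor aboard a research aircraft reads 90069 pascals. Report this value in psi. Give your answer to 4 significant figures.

1 Pa = 0.000145038 psi, so 90069 × 0.000145038 = 13.06 psi.

13.06 psi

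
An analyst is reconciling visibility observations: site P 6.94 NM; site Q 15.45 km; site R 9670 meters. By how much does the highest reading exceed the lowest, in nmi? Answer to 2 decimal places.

3.12 nmi

site Q: 15.45 km = 8.3423 nmi.
site R: 9670 m = 5.2214 nmi.
Spread: 8.3423 − 5.2214 = 3.12 nmi.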